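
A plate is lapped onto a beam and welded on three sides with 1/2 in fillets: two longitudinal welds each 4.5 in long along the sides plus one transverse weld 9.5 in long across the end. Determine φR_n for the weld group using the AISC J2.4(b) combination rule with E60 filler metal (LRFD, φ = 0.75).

φR_n ≈ 209 kips

E60XX → F_EXX = 60 ksi.
t_e = 0.707 × 0.5 = 0.3535 in.
R_nwl = 0.6 × 60 × 0.3535 × 9 = 114.5 kips (longitudinal, 2 welds).
R_nwt = 0.6 × 60 × 0.3535 × 9.5 = 120.9 kips (transverse, base value).
(i) R_nwl + R_nwt = 235.4 kips; (ii) 0.85 R_nwl + 1.5 R_nwt = 278.7 kips.
R_n = max = 278.7 kips [governs: (ii)]; φR_n = 209 kips.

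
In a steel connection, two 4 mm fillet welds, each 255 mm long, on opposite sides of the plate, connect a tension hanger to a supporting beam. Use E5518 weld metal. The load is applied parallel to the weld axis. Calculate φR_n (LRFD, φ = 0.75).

E55XX → F_EXX = 550 MPa.
Effective throat t_e = 0.707 × 4 = 2.828 mm.
Total length L = 510 mm; A_we = 2.828 × 510 = 1442 mm².
F_nw = 0.6 F_EXX = 0.6 × 550 = 330 MPa.
φR_n = 0.75 × 330 × 1442 × 10⁻³ = 357 kN.

φR_n ≈ 357 kN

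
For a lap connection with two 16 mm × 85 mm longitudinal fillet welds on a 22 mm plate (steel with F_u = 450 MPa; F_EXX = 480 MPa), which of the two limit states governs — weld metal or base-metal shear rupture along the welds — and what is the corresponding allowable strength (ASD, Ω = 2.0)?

t_e = 0.707 × 16 = 11.31 mm; L = 170 mm.
Weld metal: R_n/Ω = (1/2.0) × 0.6 × 480 × 11.31 × 170 × 10⁻³ = 276.9 kN.
Base metal (shear rupture): R_n/Ω = (1/2.0) × 0.6 × 450 × 22 × 170 × 10⁻³ = 504.9 kN.
Governing: weld metal.

R_n/Ω ≈ 277 kN (weld metal governs)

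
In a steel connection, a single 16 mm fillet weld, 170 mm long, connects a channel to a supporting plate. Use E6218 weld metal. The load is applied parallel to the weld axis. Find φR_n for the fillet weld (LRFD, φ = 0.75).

E62XX → F_EXX = 620 MPa.
Effective throat t_e = 0.707 × 16 = 11.31 mm.
Total length L = 170 mm; A_we = 11.31 × 170 = 1923 mm².
F_nw = 0.6 F_EXX = 0.6 × 620 = 372 MPa.
φR_n = 0.75 × 372 × 1923 × 10⁻³ = 536.5 kN.

φR_n ≈ 537 kN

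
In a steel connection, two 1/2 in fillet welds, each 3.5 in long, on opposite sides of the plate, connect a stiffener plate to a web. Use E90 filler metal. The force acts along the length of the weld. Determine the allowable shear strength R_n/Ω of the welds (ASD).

R_n/Ω ≈ 66.8 kip

E90XX → F_EXX = 90 ksi.
Effective throat t_e = 0.707 × 0.5 = 0.3535 in.
Total length L = 7 in; A_we = 0.3535 × 7 = 2.474 in².
F_nw = 0.6 F_EXX = 0.6 × 90 = 54 ksi.
R_n = 54 × 2.474 = 133.6 kip; R_n/Ω = 133.6/2.0 = 66.81 kip.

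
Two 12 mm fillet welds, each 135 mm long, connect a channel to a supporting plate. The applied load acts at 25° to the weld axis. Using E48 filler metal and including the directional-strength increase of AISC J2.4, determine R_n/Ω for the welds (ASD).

R_n/Ω ≈ 375 kN

E48XX → F_EXX = 480 MPa.
t_e = 0.707 × 12 = 8.484 mm; A_we = 8.484 × 270 = 2291 mm².
Directional factor: 1.0 + 0.5 sin^1.5(25°) = 1.137.
F_nw = 0.6 × 480 × 1.137 = 327.6 MPa.
R_n/Ω = (327.6 × 2291) / 2.0 × 10⁻³ = 375.2 kN.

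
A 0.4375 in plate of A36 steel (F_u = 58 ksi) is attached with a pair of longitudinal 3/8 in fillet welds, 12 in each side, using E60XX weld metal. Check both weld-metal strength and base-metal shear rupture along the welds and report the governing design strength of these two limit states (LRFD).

φR_n ≈ 172 kips (weld metal governs)

E60XX → F_EXX = 60 ksi.
t_e = 0.707 × 0.375 = 0.2651 in; L = 24 in.
Weld metal: φR_n = 0.75 × 0.6 × 60 × 0.2651 × 24 = 171.8 kips.
Base metal (shear rupture): φR_n = 0.75 × 0.6 × 58 × 0.4375 × 24 = 274 kips.
Governing: weld metal.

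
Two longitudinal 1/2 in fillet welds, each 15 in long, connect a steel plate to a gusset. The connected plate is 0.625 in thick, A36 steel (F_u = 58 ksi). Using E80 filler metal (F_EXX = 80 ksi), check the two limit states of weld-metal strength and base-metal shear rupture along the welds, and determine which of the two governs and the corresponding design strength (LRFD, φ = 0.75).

t_e = 0.707 × 0.5 = 0.3535 in; L = 30 in.
Weld metal: φR_n = 0.75 × 0.6 × 80 × 0.3535 × 30 = 381.8 kip.
Base metal (shear rupture): φR_n = 0.75 × 0.6 × 58 × 0.625 × 30 = 489.4 kip.
Governing: weld metal.

φR_n ≈ 382 kip (weld metal governs)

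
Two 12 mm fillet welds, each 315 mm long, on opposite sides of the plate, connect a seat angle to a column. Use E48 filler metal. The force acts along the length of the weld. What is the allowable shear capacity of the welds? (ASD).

R_n/Ω ≈ 770 kN

E48XX → F_EXX = 480 MPa.
Effective throat t_e = 0.707 × 12 = 8.484 mm.
Total length L = 630 mm; A_we = 8.484 × 630 = 5345 mm².
F_nw = 0.6 F_EXX = 0.6 × 480 = 288 MPa.
R_n = 288 × 5345 × 10⁻³ = 1539 kN; R_n/Ω = 1539/2.0 = 769.7 kN.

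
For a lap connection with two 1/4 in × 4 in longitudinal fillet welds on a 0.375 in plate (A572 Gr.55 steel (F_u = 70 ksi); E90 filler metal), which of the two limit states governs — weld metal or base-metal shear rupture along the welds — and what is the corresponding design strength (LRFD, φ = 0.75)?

φR_n ≈ 57.3 kips (weld metal governs)

E90XX → F_EXX = 90 ksi.
t_e = 0.707 × 0.25 = 0.1767 in; L = 8 in.
Weld metal: φR_n = 0.75 × 0.6 × 90 × 0.1767 × 8 = 57.27 kips.
Base metal (shear rupture): φR_n = 0.75 × 0.6 × 70 × 0.375 × 8 = 94.5 kips.
Governing: weld metal.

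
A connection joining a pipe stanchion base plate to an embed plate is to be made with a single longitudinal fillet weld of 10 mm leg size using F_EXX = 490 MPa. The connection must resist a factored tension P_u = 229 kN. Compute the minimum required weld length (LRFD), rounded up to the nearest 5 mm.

L = 150 mm

Throat t_e = 0.707 × 10 = 7.07 mm.
φr_n = 0.75 × 0.6 × 490 × 7.07 × 10⁻³ = 1.559 kN/mm.
L_req = P_u / φr_n = 229 / 1.559 = 146.9 mm total.
Round up → use L = 150 mm.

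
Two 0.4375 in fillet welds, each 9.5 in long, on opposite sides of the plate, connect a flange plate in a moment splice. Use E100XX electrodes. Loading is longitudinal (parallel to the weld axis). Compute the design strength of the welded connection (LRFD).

φR_n ≈ 264 kip

E100XX → F_EXX = 100 ksi.
Effective throat t_e = 0.707 × 0.4375 = 0.3093 in.
Total length L = 19 in; A_we = 0.3093 × 19 = 5.877 in².
F_nw = 0.6 F_EXX = 0.6 × 100 = 60 ksi.
φR_n = 0.75 × 60 × 5.877 = 264.5 kip.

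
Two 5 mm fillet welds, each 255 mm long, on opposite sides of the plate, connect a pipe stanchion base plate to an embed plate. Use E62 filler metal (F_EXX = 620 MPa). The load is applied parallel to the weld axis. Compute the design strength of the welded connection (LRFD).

φR_n ≈ 503 kN

Effective throat t_e = 0.707 × 5 = 3.535 mm.
Total length L = 510 mm; A_we = 3.535 × 510 = 1803 mm².
F_nw = 0.6 F_EXX = 0.6 × 620 = 372 MPa.
φR_n = 0.75 × 372 × 1803 × 10⁻³ = 503 kN.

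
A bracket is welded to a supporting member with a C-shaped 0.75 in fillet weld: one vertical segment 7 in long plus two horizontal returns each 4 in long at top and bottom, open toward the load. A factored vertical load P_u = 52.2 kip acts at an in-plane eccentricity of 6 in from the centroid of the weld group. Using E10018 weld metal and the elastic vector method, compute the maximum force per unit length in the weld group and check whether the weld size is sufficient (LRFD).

f_max ≈ 11.9 kip/in; adequate

E100XX → F_EXX = 100 ksi.
Total weld length L_w = 15 in. Treat welds as unit-width lines.
Centroid: x̄ = 2×4×2 / 15 = 1.067 in from the vertical weld.
Polar moment about centroid: J = I_x + I_y = [7³/12 + 2×4×3.5²] + [7×1.067² + 2(4³/12 + 4×0.9333²)] = 152.2 in³.
Direct shear f_v = P/L_w = 52.2 / 15 = 3.48 kip/in (vertical).
Torsion M = P·e = 52.2 × 6 = 313.2 kip·in.
Critical point at (x, y) = (2.933, 3.5) from centroid. f_tx = M·y/J = 7.203 kip/in; f_ty = M·x/J = 6.037 kip/in.
Resultant f_max = √[f_tx² + (f_v + f_ty)²] = √[7.203² + (3.48 + 6.037)²] = 11.94 kip/in.
Capacity per unit length: φr_n = 0.75 × 0.6 × 100 × (0.707 × 0.75) = 23.86 kip/in.
11.94 ≤ 23.86 → adequate.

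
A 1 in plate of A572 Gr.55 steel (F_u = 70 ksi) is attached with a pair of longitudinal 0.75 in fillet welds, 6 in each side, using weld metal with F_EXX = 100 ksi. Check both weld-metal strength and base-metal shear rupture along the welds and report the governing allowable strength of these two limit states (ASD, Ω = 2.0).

t_e = 0.707 × 0.75 = 0.5302 in; L = 12 in.
Weld metal: R_n/Ω = (1/2.0) × 0.6 × 100 × 0.5302 × 12 = 190.9 kips.
Base metal (shear rupture): R_n/Ω = (1/2.0) × 0.6 × 70 × 1 × 12 = 252 kips.
Governing: weld metal.

R_n/Ω ≈ 191 kips (weld metal governs)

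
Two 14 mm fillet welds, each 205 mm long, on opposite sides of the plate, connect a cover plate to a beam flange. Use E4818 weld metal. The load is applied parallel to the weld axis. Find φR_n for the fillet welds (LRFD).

φR_n ≈ 877 kN

E48XX → F_EXX = 480 MPa.
Effective throat t_e = 0.707 × 14 = 9.898 mm.
Total length L = 410 mm; A_we = 9.898 × 410 = 4058 mm².
F_nw = 0.6 F_EXX = 0.6 × 480 = 288 MPa.
φR_n = 0.75 × 288 × 4058 × 10⁻³ = 876.6 kN.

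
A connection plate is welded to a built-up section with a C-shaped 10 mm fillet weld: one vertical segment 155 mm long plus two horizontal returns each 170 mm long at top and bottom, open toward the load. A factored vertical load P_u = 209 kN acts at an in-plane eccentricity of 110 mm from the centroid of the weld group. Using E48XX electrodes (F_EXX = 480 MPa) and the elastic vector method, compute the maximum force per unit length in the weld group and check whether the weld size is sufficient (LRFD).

Total weld length L_w = 495 mm. Treat welds as unit-width lines.
Centroid: x̄ = 2×170×85 / 495 = 58.38 mm from the vertical weld.
Polar moment about centroid: J = I_x + I_y = [155³/12 + 2×170×77.5²] + [155×58.38² + 2(170³/12 + 170×26.62²)] = 3940000 mm³.
Direct shear f_v = P/L_w = 209×10³ / 495 = 422.2 N/mm (vertical).
Torsion M = P·e = 209×10³ × 110 = 22990000 N·mm.
Critical point at (x, y) = (111.6, 77.5) from centroid. f_tx = M·y/J = 452.2 N/mm; f_ty = M·x/J = 651.2 N/mm.
Resultant f_max = √[f_tx² + (f_v + f_ty)²] = √[452.2² + (422.2 + 651.2)²] = 1165 N/mm.
Capacity per unit length: φr_n = 0.75 × 0.6 × 480 × (0.707 × 10) = 1527 N/mm.
1165 ≤ 1527 → adequate.

f_max ≈ 1160 N/mm; adequate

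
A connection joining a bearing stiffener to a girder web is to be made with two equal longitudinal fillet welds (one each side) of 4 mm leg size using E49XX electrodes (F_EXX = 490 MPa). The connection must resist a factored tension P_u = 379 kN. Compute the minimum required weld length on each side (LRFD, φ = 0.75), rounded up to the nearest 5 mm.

Throat t_e = 0.707 × 4 = 2.828 mm.
φr_n = 0.75 × 0.6 × 490 × 2.828 × 10⁻³ = 0.6236 kN/mm.
L_req = P_u / φr_n = 379 / 0.6236 = 607.8 mm total.
Per side: 607.8 / 2 = 303.9 mm.
Round up → use L = 305 mm on each side.

L = 305 mm on each side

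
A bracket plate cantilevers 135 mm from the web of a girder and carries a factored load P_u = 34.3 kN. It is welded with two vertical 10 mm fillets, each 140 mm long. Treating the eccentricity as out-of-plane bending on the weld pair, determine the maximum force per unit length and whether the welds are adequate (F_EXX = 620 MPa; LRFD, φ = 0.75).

L_w = 2 × 140 = 280 mm; section modulus (unit throat) S = 2 × L²/6 = 6533 mm².
Direct shear f_v = P/L_w = 34.3×10³/280 = 122.5 N/mm.
Moment M = P × e = 34.3×10³ × 135 = 4630500 N·mm; bending f_b = M/S = 708.8 N/mm.
f_max = √(f_v² + f_b²) = √(122.5² + 708.8²) = 719.3 N/mm.
φr_n = 0.75 × 0.6 × 620 × (0.707 × 10) = 1973 N/mm → adequate.

f_max ≈ 719 N/mm; adequate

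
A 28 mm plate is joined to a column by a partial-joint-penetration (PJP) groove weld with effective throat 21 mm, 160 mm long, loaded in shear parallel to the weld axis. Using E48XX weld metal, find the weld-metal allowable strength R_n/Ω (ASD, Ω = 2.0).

E48XX → F_EXX = 480 MPa.
Effective throat (given) t_e = 21 mm.
A_we = 21 × 160 = 3360 mm².
F_nw = 0.6 F_EXX = 288 MPa.
R_n/Ω = (288 × 3360) / 2.0 × 10⁻³ = 483.8 kN.

R_n/Ω ≈ 484 kN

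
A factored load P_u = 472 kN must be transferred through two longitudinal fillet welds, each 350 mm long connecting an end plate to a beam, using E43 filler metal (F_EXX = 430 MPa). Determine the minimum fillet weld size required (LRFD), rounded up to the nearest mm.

Total weld length L = 700 mm.
Required throat t_e = P_u / (φ × 0.6 F_EXX × L) = 472 / (0.75 × 0.6 × 430 × 700 × 10⁻³) = 3.485 mm.
Required leg w = t_e / 0.707 = 4.929 mm → use 5 mm.

w = 5 mm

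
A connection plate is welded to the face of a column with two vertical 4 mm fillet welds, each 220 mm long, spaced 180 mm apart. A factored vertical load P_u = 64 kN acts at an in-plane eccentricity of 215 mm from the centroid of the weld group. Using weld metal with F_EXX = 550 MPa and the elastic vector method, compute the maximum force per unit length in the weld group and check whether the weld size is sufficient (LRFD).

f_max ≈ 472 N/mm; adequate

Total weld length L_w = 440 mm. Treat welds as unit-width lines.
Polar moment about centroid: J = 2[d³/12 + d(b/2)²] = 2[220³/12 + 220×90²] = 5339000 mm³.
Direct shear f_v = P/L_w = 64×10³ / 440 = 145.5 N/mm (vertical).
Torsion M = P·e = 64×10³ × 215 = 13760000 N·mm.
Critical point at (x, y) = (90, 110) from centroid. f_tx = M·y/J = 283.5 N/mm; f_ty = M·x/J = 232 N/mm.
Resultant f_max = √[f_tx² + (f_v + f_ty)²] = √[283.5² + (145.5 + 232)²] = 472 N/mm.
Capacity per unit length: φr_n = 0.75 × 0.6 × 550 × (0.707 × 4) = 699.9 N/mm.
472 ≤ 699.9 → adequate.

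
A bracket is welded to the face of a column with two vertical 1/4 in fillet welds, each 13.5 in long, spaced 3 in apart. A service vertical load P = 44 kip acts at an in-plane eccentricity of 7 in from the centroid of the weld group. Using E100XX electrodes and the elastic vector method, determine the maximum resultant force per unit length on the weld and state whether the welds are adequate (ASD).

E100XX → F_EXX = 100 ksi.
Total weld length L_w = 27 in. Treat welds as unit-width lines.
Polar moment about centroid: J = 2[d³/12 + d(b/2)²] = 2[13.5³/12 + 13.5×1.5²] = 470.8 in³.
Direct shear f_v = P/L_w = 44 / 27 = 1.63 kip/in (vertical).
Torsion M = P·e = 44 × 7 = 308 kip·in.
Critical point at (x, y) = (1.5, 6.75) from centroid. f_tx = M·y/J = 4.416 kip/in; f_ty = M·x/J = 0.9813 kip/in.
Resultant f_max = √[f_tx² + (f_v + f_ty)²] = √[4.416² + (1.63 + 0.9813)²] = 5.13 kip/in.
Capacity per unit length: r_n/Ω = (1/2.0) × 0.6 × 100 × (0.707 × 0.25) = 5.302 kip/in.
5.13 ≤ 5.302 → adequate.

f_max ≈ 5.13 kip/in; adequate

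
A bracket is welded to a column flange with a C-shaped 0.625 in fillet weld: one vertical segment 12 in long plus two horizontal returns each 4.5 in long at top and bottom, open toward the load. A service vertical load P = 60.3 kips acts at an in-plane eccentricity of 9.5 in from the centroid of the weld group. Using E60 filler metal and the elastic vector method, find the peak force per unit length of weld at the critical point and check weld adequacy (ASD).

f_max ≈ 9.62 kip/in; NOT adequate

E60XX → F_EXX = 60 ksi.
Total weld length L_w = 21 in. Treat welds as unit-width lines.
Centroid: x̄ = 2×4.5×2.25 / 21 = 0.9643 in from the vertical weld.
Polar moment about centroid: J = I_x + I_y = [12³/12 + 2×4.5×6²] + [12×0.9643² + 2(4.5³/12 + 4.5×1.286²)] = 509.2 in³.
Direct shear f_v = P/L_w = 60.3 / 21 = 2.871 kip/in (vertical).
Torsion M = P·e = 60.3 × 9.5 = 572.85 kip·in.
Critical point at (x, y) = (3.536, 6) from centroid. f_tx = M·y/J = 6.75 kip/in; f_ty = M·x/J = 3.977 kip/in.
Resultant f_max = √[f_tx² + (f_v + f_ty)²] = √[6.75² + (2.871 + 3.977)²] = 9.616 kip/in.
Capacity per unit length: r_n/Ω = (1/2.0) × 0.6 × 60 × (0.707 × 0.625) = 7.954 kip/in.
9.616 > 7.954 → NOT adequate.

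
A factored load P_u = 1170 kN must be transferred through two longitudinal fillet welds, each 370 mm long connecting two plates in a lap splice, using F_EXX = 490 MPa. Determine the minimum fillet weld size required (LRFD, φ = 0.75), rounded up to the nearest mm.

Total weld length L = 740 mm.
Required throat t_e = P_u / (φ × 0.6 F_EXX × L) = 1170 / (0.75 × 0.6 × 490 × 740 × 10⁻³) = 7.17 mm.
Required leg w = t_e / 0.707 = 10.14 mm → use 11 mm.

w = 11 mm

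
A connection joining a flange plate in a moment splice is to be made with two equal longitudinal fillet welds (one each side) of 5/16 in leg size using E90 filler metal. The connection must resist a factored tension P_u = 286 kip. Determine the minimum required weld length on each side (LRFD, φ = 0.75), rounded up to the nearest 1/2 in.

E90XX → F_EXX = 90 ksi.
Throat t_e = 0.707 × 0.3125 = 0.2209 in.
φr_n = 0.75 × 0.6 × 90 × 0.2209 = 8.948 kip/in.
L_req = P_u / φr_n = 286 / 8.948 = 31.96 in total.
Per side: 31.96 / 2 = 15.98 in.
Round up → use L = 16 in on each side.

L = 16 in on each side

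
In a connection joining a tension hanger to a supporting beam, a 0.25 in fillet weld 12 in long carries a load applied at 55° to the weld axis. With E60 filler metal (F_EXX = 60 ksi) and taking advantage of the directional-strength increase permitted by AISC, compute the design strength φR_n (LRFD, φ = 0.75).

φR_n ≈ 78.5 kip

t_e = 0.707 × 0.25 = 0.1767 in; A_we = 0.1767 × 12 = 2.121 in².
Directional factor: 1.0 + 0.5 sin^1.5(55°) = 1.371.
F_nw = 0.6 × 60 × 1.371 = 49.35 ksi.
φR_n = 0.75 × 49.35 × 2.121 = 78.5 kip.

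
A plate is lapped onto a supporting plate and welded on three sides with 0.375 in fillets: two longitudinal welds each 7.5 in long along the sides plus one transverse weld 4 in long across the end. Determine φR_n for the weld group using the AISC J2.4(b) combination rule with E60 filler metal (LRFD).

φR_n ≈ 136 kips

E60XX → F_EXX = 60 ksi.
t_e = 0.707 × 0.375 = 0.2651 in.
R_nwl = 0.6 × 60 × 0.2651 × 15 = 143.2 kips (longitudinal, 2 welds).
R_nwt = 0.6 × 60 × 0.2651 × 4 = 38.18 kips (transverse, base value).
(i) R_nwl + R_nwt = 181.3 kips; (ii) 0.85 R_nwl + 1.5 R_nwt = 179 kips.
R_n = max = 181.3 kips [governs: (i)]; φR_n = 136 kips.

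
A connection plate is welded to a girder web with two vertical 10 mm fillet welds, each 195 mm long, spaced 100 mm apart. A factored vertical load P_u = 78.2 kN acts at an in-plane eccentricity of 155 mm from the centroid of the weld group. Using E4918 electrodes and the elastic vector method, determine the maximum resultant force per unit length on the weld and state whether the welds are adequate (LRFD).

f_max ≈ 715 N/mm; adequate

E49XX → F_EXX = 490 MPa.
Total weld length L_w = 390 mm. Treat welds as unit-width lines.
Polar moment about centroid: J = 2[d³/12 + d(b/2)²] = 2[195³/12 + 195×50²] = 2211000 mm³.
Direct shear f_v = P/L_w = 78.2×10³ / 390 = 200.5 N/mm (vertical).
Torsion M = P·e = 78.2×10³ × 155 = 12121000 N·mm.
Critical point at (x, y) = (50, 97.5) from centroid. f_tx = M·y/J = 534.6 N/mm; f_ty = M·x/J = 274.1 N/mm.
Resultant f_max = √[f_tx² + (f_v + f_ty)²] = √[534.6² + (200.5 + 274.1)²] = 714.9 N/mm.
Capacity per unit length: φr_n = 0.75 × 0.6 × 490 × (0.707 × 10) = 1559 N/mm.
714.9 ≤ 1559 → adequate.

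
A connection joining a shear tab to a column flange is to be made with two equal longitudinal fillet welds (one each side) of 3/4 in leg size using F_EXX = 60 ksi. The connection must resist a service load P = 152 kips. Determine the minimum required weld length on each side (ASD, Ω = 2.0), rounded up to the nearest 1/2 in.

Throat t_e = 0.707 × 0.75 = 0.5302 in.
r_n/Ω = (0.6 × 60 × 0.5302) / 2.0 = 9.544 kip/in.
L_req = P / (r_n/Ω) = 152 / 9.544 = 15.93 in total.
Per side: 15.93 / 2 = 7.963 in.
Round up → use L = 8 in on each side.

L = 8 in on each side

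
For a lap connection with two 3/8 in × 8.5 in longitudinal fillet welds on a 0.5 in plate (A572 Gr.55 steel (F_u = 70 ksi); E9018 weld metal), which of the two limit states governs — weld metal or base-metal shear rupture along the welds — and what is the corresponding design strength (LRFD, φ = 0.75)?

φR_n ≈ 183 kip (weld metal governs)

E90XX → F_EXX = 90 ksi.
t_e = 0.707 × 0.375 = 0.2651 in; L = 17 in.
Weld metal: φR_n = 0.75 × 0.6 × 90 × 0.2651 × 17 = 182.5 kip.
Base metal (shear rupture): φR_n = 0.75 × 0.6 × 70 × 0.5 × 17 = 267.8 kip.
Governing: weld metal.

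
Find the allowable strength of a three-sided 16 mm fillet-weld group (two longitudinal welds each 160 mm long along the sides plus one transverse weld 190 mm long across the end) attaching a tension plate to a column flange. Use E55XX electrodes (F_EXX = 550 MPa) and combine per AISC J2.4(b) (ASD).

t_e = 0.707 × 16 = 11.31 mm.
R_nwl = 0.6 × 550 × 11.31 × 320 × 10⁻³ = 1195 kN (longitudinal, 2 welds).
R_nwt = 0.6 × 550 × 11.31 × 190 × 10⁻³ = 709.3 kN (transverse, base value).
(i) R_nwl + R_nwt = 1904 kN; (ii) 0.85 R_nwl + 1.5 R_nwt = 2079 kN.
R_n = max = 2079 kN [governs: (ii)]; R_n/Ω = 1040 kN.

R_n/Ω ≈ 1040 kN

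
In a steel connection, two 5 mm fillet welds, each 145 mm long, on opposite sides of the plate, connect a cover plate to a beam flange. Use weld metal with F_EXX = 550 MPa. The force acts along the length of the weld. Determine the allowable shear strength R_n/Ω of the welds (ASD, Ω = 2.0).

Effective throat t_e = 0.707 × 5 = 3.535 mm.
Total length L = 290 mm; A_we = 3.535 × 290 = 1025 mm².
F_nw = 0.6 F_EXX = 0.6 × 550 = 330 MPa.
R_n = 330 × 1025 × 10⁻³ = 338.3 kN; R_n/Ω = 338.3/2.0 = 169.1 kN.

R_n/Ω ≈ 169 kN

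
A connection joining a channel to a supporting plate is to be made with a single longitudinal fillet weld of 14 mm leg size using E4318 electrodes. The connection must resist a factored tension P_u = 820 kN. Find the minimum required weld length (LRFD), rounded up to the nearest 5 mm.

E43XX → F_EXX = 430 MPa.
Throat t_e = 0.707 × 14 = 9.898 mm.
φr_n = 0.75 × 0.6 × 430 × 9.898 × 10⁻³ = 1.915 kN/mm.
L_req = P_u / φr_n = 820 / 1.915 = 428.1 mm total.
Round up → use L = 430 mm.

L = 430 mm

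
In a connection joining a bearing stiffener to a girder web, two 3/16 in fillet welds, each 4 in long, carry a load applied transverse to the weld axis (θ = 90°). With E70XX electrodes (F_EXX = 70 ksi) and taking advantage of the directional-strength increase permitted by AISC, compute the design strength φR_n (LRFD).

t_e = 0.707 × 0.1875 = 0.1326 in; A_we = 0.1326 × 8 = 1.06 in².
Directional factor: 1.0 + 0.5 sin^1.5(90°) = 1.5.
F_nw = 0.6 × 70 × 1.5 = 63 ksi.
φR_n = 0.75 × 63 × 1.06 = 50.11 kips.

φR_n ≈ 50.1 kips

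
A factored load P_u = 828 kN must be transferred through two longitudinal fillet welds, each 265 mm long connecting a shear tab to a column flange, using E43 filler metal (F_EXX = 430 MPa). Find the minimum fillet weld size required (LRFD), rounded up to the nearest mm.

w = 12 mm

Total weld length L = 530 mm.
Required throat t_e = P_u / (φ × 0.6 F_EXX × L) = 828 / (0.75 × 0.6 × 430 × 530 × 10⁻³) = 8.074 mm.
Required leg w = t_e / 0.707 = 11.42 mm → use 12 mm.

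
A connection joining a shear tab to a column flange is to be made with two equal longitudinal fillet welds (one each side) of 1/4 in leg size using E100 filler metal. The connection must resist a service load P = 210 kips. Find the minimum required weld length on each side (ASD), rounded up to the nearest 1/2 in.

L = 20 in on each side

E100XX → F_EXX = 100 ksi.
Throat t_e = 0.707 × 0.25 = 0.1767 in.
r_n/Ω = (0.6 × 100 × 0.1767) / 2.0 = 5.302 kip/in.
L_req = P / (r_n/Ω) = 210 / 5.302 = 39.6 in total.
Per side: 39.6 / 2 = 19.8 in.
Round up → use L = 20 in on each side.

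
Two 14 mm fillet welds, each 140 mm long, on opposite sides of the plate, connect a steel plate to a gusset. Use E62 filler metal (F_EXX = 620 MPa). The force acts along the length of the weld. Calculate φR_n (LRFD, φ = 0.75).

Effective throat t_e = 0.707 × 14 = 9.898 mm.
Total length L = 280 mm; A_we = 9.898 × 280 = 2771 mm².
F_nw = 0.6 F_EXX = 0.6 × 620 = 372 MPa.
φR_n = 0.75 × 372 × 2771 × 10⁻³ = 773.2 kN.

φR_n ≈ 773 kN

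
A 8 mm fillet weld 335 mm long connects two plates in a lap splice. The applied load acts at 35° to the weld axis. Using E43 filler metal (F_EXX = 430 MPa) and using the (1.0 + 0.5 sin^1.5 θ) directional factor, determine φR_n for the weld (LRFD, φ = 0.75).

φR_n ≈ 446 kN

t_e = 0.707 × 8 = 5.656 mm; A_we = 5.656 × 335 = 1895 mm².
Directional factor: 1.0 + 0.5 sin^1.5(35°) = 1.217.
F_nw = 0.6 × 430 × 1.217 = 314 MPa.
φR_n = 0.75 × 314 × 1895 × 10⁻³ = 446.3 kN.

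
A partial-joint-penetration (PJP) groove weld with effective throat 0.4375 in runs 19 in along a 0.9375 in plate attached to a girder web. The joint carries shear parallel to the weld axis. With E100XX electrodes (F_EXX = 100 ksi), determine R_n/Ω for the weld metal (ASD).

R_n/Ω ≈ 249 kips

Effective throat (given) t_e = 0.4375 in.
A_we = 0.4375 × 19 = 8.312 in².
F_nw = 0.6 F_EXX = 60 ksi.
R_n/Ω = (60 × 8.312) / 2.0 = 249.4 kips.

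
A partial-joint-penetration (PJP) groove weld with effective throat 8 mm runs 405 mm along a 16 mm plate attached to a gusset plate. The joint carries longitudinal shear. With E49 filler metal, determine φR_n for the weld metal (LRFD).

E49XX → F_EXX = 490 MPa.
Effective throat (given) t_e = 8 mm.
A_we = 8 × 405 = 3240 mm².
F_nw = 0.6 F_EXX = 294 MPa.
φR_n = 0.75 × 294 × 3240 × 10⁻³ = 714.4 kN.

φR_n ≈ 714 kN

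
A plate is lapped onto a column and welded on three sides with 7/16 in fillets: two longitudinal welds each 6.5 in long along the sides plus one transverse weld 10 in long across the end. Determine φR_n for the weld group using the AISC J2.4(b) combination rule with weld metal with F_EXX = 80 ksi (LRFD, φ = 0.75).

φR_n ≈ 290 kip

t_e = 0.707 × 0.4375 = 0.3093 in.
R_nwl = 0.6 × 80 × 0.3093 × 13 = 193 kip (longitudinal, 2 welds).
R_nwt = 0.6 × 80 × 0.3093 × 10 = 148.5 kip (transverse, base value).
(i) R_nwl + R_nwt = 341.5 kip; (ii) 0.85 R_nwl + 1.5 R_nwt = 386.8 kip.
R_n = max = 386.8 kip [governs: (ii)]; φR_n = 290.1 kip.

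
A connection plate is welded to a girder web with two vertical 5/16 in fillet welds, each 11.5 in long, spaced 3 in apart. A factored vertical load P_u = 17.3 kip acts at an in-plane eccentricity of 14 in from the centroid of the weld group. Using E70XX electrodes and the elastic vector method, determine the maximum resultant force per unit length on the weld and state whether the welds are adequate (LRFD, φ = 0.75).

f_max ≈ 4.96 kip/in; adequate

E70XX → F_EXX = 70 ksi.
Total weld length L_w = 23 in. Treat welds as unit-width lines.
Polar moment about centroid: J = 2[d³/12 + d(b/2)²] = 2[11.5³/12 + 11.5×1.5²] = 305.2 in³.
Direct shear f_v = P/L_w = 17.3 / 23 = 0.7522 kip/in (vertical).
Torsion M = P·e = 17.3 × 14 = 242.2 kip·in.
Critical point at (x, y) = (1.5, 5.75) from centroid. f_tx = M·y/J = 4.563 kip/in; f_ty = M·x/J = 1.19 kip/in.
Resultant f_max = √[f_tx² + (f_v + f_ty)²] = √[4.563² + (0.7522 + 1.19)²] = 4.959 kip/in.
Capacity per unit length: φr_n = 0.75 × 0.6 × 70 × (0.707 × 0.3125) = 6.96 kip/in.
4.959 ≤ 6.96 → adequate.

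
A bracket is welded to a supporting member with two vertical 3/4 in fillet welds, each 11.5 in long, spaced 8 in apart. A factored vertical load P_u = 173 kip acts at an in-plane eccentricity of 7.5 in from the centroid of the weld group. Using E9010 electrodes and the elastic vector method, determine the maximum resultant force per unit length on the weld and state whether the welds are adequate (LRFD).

f_max ≈ 19.9 kip/in; adequate

E90XX → F_EXX = 90 ksi.
Total weld length L_w = 23 in. Treat welds as unit-width lines.
Polar moment about centroid: J = 2[d³/12 + d(b/2)²] = 2[11.5³/12 + 11.5×4²] = 621.5 in³.
Direct shear f_v = P/L_w = 173 / 23 = 7.522 kip/in (vertical).
Torsion M = P·e = 173 × 7.5 = 1297.5 kip·in.
Critical point at (x, y) = (4, 5.75) from centroid. f_tx = M·y/J = 12 kip/in; f_ty = M·x/J = 8.351 kip/in.
Resultant f_max = √[f_tx² + (f_v + f_ty)²] = √[12² + (7.522 + 8.351)²] = 19.9 kip/in.
Capacity per unit length: φr_n = 0.75 × 0.6 × 90 × (0.707 × 0.75) = 21.48 kip/in.
19.9 ≤ 21.48 → adequate.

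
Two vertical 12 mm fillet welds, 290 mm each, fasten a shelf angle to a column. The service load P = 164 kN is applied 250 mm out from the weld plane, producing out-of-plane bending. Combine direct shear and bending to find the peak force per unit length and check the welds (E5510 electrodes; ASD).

f_max ≈ 1490 N/mm; NOT adequate

E55XX → F_EXX = 550 MPa.
L_w = 2 × 290 = 580 mm; section modulus (unit throat) S = 2 × L²/6 = 28030 mm².
Direct shear f_v = P/L_w = 164×10³/580 = 282.8 N/mm.
Moment M = P × e = 164×10³ × 250 = 41000000 N·mm; bending f_b = M/S = 1463 N/mm.
f_max = √(f_v² + f_b²) = √(282.8² + 1463²) = 1490 N/mm.
r_n/Ω = (1/2.0) × 0.6 × 550 × (0.707 × 12) = 1400 N/mm → NOT adequate.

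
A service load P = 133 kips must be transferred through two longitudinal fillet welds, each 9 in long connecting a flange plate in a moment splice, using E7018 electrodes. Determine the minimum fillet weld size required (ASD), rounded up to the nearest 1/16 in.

E70XX → F_EXX = 70 ksi.
Total weld length L = 18 in.
Required throat t_e = P × Ω / (0.6 F_EXX × L) = 133 × 2.0 / (0.6 × 70 × 18) = 0.3519 in.
Required leg w = t_e / 0.707 = 0.4977 in → use 1/2 in.

w = 1/2 in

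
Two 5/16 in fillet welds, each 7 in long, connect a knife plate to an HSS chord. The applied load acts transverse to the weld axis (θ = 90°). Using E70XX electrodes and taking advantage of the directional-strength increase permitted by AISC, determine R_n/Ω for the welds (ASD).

R_n/Ω ≈ 97.4 kip

E70XX → F_EXX = 70 ksi.
t_e = 0.707 × 0.3125 = 0.2209 in; A_we = 0.2209 × 14 = 3.093 in².
Directional factor: 1.0 + 0.5 sin^1.5(90°) = 1.5.
F_nw = 0.6 × 70 × 1.5 = 63 ksi.
R_n/Ω = (63 × 3.093) / 2.0 = 97.43 kip.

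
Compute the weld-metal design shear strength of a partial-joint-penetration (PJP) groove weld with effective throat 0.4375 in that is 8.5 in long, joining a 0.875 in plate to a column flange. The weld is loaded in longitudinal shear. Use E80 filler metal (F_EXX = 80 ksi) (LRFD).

Effective throat (given) t_e = 0.4375 in.
A_we = 0.4375 × 8.5 = 3.719 in².
F_nw = 0.6 F_EXX = 48 ksi.
φR_n = 0.75 × 48 × 3.719 = 133.9 kip.

φR_n ≈ 134 kip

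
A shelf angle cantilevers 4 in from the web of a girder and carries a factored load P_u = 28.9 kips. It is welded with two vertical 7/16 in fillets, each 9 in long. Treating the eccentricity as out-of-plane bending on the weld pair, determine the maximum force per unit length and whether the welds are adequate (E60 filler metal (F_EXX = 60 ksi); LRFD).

L_w = 2 × 9 = 18 in; section modulus (unit throat) S = 2 × L²/6 = 27 in².
Direct shear f_v = P/L_w = 28.9/18 = 1.606 kip/in.
Moment M = P × e = 28.9 × 4 = 115.6 kip·in; bending f_b = M/S = 4.281 kip/in.
f_max = √(f_v² + f_b²) = √(1.606² + 4.281²) = 4.573 kip/in.
φr_n = 0.75 × 0.6 × 60 × (0.707 × 0.4375) = 8.351 kip/in → adequate.

f_max ≈ 4.57 kip/in; adequate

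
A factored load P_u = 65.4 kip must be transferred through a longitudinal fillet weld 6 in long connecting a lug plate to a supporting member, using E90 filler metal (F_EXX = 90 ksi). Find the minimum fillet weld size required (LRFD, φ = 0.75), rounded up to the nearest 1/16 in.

w = 7/16 in

Total weld length L = 6 in.
Required throat t_e = P_u / (φ × 0.6 F_EXX × L) = 65.4 / (0.75 × 0.6 × 90 × 6) = 0.2691 in.
Required leg w = t_e / 0.707 = 0.3807 in → use 7/16 in.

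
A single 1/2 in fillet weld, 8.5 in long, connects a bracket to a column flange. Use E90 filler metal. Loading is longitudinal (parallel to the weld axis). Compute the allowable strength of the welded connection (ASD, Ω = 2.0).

R_n/Ω ≈ 81.1 kip

E90XX → F_EXX = 90 ksi.
Effective throat t_e = 0.707 × 0.5 = 0.3535 in.
Total length L = 8.5 in; A_we = 0.3535 × 8.5 = 3.005 in².
F_nw = 0.6 F_EXX = 0.6 × 90 = 54 ksi.
R_n = 54 × 3.005 = 162.3 kip; R_n/Ω = 162.3/2.0 = 81.13 kip.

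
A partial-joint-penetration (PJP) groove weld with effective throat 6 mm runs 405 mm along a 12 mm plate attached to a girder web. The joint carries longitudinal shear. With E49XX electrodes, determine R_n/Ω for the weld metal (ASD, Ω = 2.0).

R_n/Ω ≈ 357 kN

E49XX → F_EXX = 490 MPa.
Effective throat (given) t_e = 6 mm.
A_we = 6 × 405 = 2430 mm².
F_nw = 0.6 F_EXX = 294 MPa.
R_n/Ω = (294 × 2430) / 2.0 × 10⁻³ = 357.2 kN.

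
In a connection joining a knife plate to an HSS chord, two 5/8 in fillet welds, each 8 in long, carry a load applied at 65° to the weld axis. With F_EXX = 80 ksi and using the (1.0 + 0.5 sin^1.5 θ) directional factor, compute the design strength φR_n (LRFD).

φR_n ≈ 364 kips

t_e = 0.707 × 0.625 = 0.4419 in; A_we = 0.4419 × 16 = 7.07 in².
Directional factor: 1.0 + 0.5 sin^1.5(65°) = 1.431.
F_nw = 0.6 × 80 × 1.431 = 68.71 ksi.
φR_n = 0.75 × 68.71 × 7.07 = 364.3 kips.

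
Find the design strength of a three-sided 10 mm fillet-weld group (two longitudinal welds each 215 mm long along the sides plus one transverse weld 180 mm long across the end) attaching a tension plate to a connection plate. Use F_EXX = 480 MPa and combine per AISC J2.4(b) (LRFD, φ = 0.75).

φR_n ≈ 970 kN

t_e = 0.707 × 10 = 7.07 mm.
R_nwl = 0.6 × 480 × 7.07 × 430 × 10⁻³ = 875.5 kN (longitudinal, 2 welds).
R_nwt = 0.6 × 480 × 7.07 × 180 × 10⁻³ = 366.5 kN (transverse, base value).
(i) R_nwl + R_nwt = 1242 kN; (ii) 0.85 R_nwl + 1.5 R_nwt = 1294 kN.
R_n = max = 1294 kN [governs: (ii)]; φR_n = 970.5 kN.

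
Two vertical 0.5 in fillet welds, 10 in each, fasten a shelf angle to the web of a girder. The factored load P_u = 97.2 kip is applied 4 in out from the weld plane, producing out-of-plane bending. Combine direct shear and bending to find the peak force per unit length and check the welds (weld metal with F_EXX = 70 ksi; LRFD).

f_max ≈ 12.6 kip/in; NOT adequate

L_w = 2 × 10 = 20 in; section modulus (unit throat) S = 2 × L²/6 = 33.33 in².
Direct shear f_v = P/L_w = 97.2/20 = 4.86 kip/in.
Moment M = P × e = 97.2 × 4 = 388.8 kip·in; bending f_b = M/S = 11.66 kip/in.
f_max = √(f_v² + f_b²) = √(4.86² + 11.66²) = 12.64 kip/in.
φr_n = 0.75 × 0.6 × 70 × (0.707 × 0.5) = 11.14 kip/in → NOT adequate.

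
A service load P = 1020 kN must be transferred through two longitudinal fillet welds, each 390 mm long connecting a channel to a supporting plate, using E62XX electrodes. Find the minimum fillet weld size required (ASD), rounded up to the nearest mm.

w = 10 mm

E62XX → F_EXX = 620 MPa.
Total weld length L = 780 mm.
Required throat t_e = P × Ω / (0.6 F_EXX × L) = 1020 × 2.0 / (0.6 × 620 × 780 × 10⁻³) = 7.031 mm.
Required leg w = t_e / 0.707 = 9.944 mm → use 10 mm.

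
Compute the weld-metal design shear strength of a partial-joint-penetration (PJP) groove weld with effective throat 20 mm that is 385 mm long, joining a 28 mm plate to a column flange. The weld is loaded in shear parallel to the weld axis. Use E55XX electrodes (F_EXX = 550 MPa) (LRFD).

Effective throat (given) t_e = 20 mm.
A_we = 20 × 385 = 7700 mm².
F_nw = 0.6 F_EXX = 330 MPa.
φR_n = 0.75 × 330 × 7700 × 10⁻³ = 1906 kN.

φR_n ≈ 1910 kN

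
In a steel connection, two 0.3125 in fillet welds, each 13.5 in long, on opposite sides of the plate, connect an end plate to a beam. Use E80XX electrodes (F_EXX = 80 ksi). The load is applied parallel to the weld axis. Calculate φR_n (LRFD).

φR_n ≈ 215 kips

Effective throat t_e = 0.707 × 0.3125 = 0.2209 in.
Total length L = 27 in; A_we = 0.2209 × 27 = 5.965 in².
F_nw = 0.6 F_EXX = 0.6 × 80 = 48 ksi.
φR_n = 0.75 × 48 × 5.965 = 214.8 kips.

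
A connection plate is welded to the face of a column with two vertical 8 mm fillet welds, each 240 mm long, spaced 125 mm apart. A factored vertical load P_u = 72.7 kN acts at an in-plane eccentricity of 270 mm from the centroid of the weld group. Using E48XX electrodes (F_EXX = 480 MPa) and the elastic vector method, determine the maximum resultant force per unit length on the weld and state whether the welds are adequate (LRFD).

Total weld length L_w = 480 mm. Treat welds as unit-width lines.
Polar moment about centroid: J = 2[d³/12 + d(b/2)²] = 2[240³/12 + 240×62.5²] = 4179000 mm³.
Direct shear f_v = P/L_w = 72.7×10³ / 480 = 151.5 N/mm (vertical).
Torsion M = P·e = 72.7×10³ × 270 = 19629000 N·mm.
Critical point at (x, y) = (62.5, 120) from centroid. f_tx = M·y/J = 563.6 N/mm; f_ty = M·x/J = 293.6 N/mm.
Resultant f_max = √[f_tx² + (f_v + f_ty)²] = √[563.6² + (151.5 + 293.6)²] = 718.2 N/mm.
Capacity per unit length: φr_n = 0.75 × 0.6 × 480 × (0.707 × 8) = 1222 N/mm.
718.2 ≤ 1222 → adequate.

f_max ≈ 718 N/mm; adequate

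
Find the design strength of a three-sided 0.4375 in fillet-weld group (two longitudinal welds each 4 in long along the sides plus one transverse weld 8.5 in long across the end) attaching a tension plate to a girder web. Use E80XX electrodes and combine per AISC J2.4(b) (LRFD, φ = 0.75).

φR_n ≈ 218 kip

E80XX → F_EXX = 80 ksi.
t_e = 0.707 × 0.4375 = 0.3093 in.
R_nwl = 0.6 × 80 × 0.3093 × 8 = 118.8 kip (longitudinal, 2 welds).
R_nwt = 0.6 × 80 × 0.3093 × 8.5 = 126.2 kip (transverse, base value).
(i) R_nwl + R_nwt = 245 kip; (ii) 0.85 R_nwl + 1.5 R_nwt = 290.3 kip.
R_n = max = 290.3 kip [governs: (ii)]; φR_n = 217.7 kip.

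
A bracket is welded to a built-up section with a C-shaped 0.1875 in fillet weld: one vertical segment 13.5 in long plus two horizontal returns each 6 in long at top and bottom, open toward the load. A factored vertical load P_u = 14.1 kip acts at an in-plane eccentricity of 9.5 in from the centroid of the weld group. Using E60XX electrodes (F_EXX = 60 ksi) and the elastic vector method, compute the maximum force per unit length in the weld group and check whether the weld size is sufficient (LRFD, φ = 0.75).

f_max ≈ 1.67 kip/in; adequate

Total weld length L_w = 25.5 in. Treat welds as unit-width lines.
Centroid: x̄ = 2×6×3 / 25.5 = 1.412 in from the vertical weld.
Polar moment about centroid: J = I_x + I_y = [13.5³/12 + 2×6×6.75²] + [13.5×1.412² + 2(6³/12 + 6×1.588²)] = 845 in³.
Direct shear f_v = P/L_w = 14.1 / 25.5 = 0.5529 kip/in (vertical).
Torsion M = P·e = 14.1 × 9.5 = 133.95 kip·in.
Critical point at (x, y) = (4.588, 6.75) from centroid. f_tx = M·y/J = 1.07 kip/in; f_ty = M·x/J = 0.7274 kip/in.
Resultant f_max = √[f_tx² + (f_v + f_ty)²] = √[1.07² + (0.5529 + 0.7274)²] = 1.669 kip/in.
Capacity per unit length: φr_n = 0.75 × 0.6 × 60 × (0.707 × 0.1875) = 3.579 kip/in.
1.669 ≤ 3.579 → adequate.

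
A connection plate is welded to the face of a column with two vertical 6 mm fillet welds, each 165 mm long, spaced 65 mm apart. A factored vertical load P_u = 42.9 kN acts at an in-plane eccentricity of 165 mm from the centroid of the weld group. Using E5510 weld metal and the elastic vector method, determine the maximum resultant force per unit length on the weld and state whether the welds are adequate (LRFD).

f_max ≈ 631 N/mm; adequate

E55XX → F_EXX = 550 MPa.
Total weld length L_w = 330 mm. Treat welds as unit-width lines.
Polar moment about centroid: J = 2[d³/12 + d(b/2)²] = 2[165³/12 + 165×32.5²] = 1097000 mm³.
Direct shear f_v = P/L_w = 42.9×10³ / 330 = 130 N/mm (vertical).
Torsion M = P·e = 42.9×10³ × 165 = 7078500 N·mm.
Critical point at (x, y) = (32.5, 82.5) from centroid. f_tx = M·y/J = 532.2 N/mm; f_ty = M·x/J = 209.7 N/mm.
Resultant f_max = √[f_tx² + (f_v + f_ty)²] = √[532.2² + (130 + 209.7)²] = 631.4 N/mm.
Capacity per unit length: φr_n = 0.75 × 0.6 × 550 × (0.707 × 6) = 1050 N/mm.
631.4 ≤ 1050 → adequate.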